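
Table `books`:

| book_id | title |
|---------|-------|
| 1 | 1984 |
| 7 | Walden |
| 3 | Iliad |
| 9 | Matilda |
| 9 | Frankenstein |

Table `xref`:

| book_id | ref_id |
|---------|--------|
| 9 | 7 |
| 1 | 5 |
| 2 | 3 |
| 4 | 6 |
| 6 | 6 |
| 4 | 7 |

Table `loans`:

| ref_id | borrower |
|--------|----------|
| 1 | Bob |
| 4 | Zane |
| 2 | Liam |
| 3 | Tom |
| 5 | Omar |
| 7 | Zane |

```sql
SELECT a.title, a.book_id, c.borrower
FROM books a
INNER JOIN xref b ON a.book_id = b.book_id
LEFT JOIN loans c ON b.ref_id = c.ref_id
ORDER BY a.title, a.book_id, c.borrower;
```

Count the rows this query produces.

3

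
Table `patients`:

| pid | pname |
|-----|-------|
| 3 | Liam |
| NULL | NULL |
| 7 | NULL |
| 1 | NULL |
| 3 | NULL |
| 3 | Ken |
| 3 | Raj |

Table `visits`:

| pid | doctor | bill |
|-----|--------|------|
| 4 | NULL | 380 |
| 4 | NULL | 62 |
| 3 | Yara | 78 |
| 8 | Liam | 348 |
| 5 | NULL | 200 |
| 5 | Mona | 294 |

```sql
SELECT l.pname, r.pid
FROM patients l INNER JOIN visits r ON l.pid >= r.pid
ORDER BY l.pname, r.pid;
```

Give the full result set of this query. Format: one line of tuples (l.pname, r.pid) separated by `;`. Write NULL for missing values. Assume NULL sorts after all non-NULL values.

INNER JOIN keeps only pairs where the ON condition holds.
Matching on l.pid >= r.pid. A NULL in a compared column never satisfies the condition.
- l[0] pid=3 → 1 match(es) in r → 1 row(s).
- l[1] pid=NULL → no match; dropped.
- l[2] pid=7 → 5 match(es) in r → 5 row(s).
- l[3] pid=1 → no match; dropped.
- l[4] pid=3 → 1 match(es) in r → 1 row(s).
- l[5] pid=3 → 1 match(es) in r → 1 row(s).
- l[6] pid=3 → 1 match(es) in r → 1 row(s).
After projecting and ordering:
l.pname | r.pid
Ken | 3
Liam | 3
Raj | 3
NULL | 3
NULL | 3
NULL | 4
NULL | 4
NULL | 5
NULL | 5

(Ken, 3); (Liam, 3); (Raj, 3); (NULL, 3); (NULL, 3); (NULL, 4); (NULL, 4); (NULL, 5); (NULL, 5)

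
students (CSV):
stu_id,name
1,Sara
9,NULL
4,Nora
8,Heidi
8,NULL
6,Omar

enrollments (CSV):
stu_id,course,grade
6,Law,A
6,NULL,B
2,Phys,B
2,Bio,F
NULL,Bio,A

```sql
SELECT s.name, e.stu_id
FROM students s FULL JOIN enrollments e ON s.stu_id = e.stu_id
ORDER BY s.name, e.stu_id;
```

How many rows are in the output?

FULL OUTER JOIN keeps every row from both sides; unmatched rows get NULL for the other side's columns.
Matching on s.stu_id = e.stu_id. A NULL in a compared column never satisfies the condition.
- s (stu_id=1) has no partner → padded with NULL.
- s (stu_id=9) has no partner → padded with NULL.
- s (stu_id=4) has no partner → padded with NULL.
- s (stu_id=8) has no partner → padded with NULL.
- s (stu_id=8) has no partner → padded with NULL.
- s (stu_id=6) pairs with 2 row(s) of e.
- plus 3 unmatched e row(s), each kept with NULL s columns.
Total: 2 matched + 8 padded = 10 rows.

10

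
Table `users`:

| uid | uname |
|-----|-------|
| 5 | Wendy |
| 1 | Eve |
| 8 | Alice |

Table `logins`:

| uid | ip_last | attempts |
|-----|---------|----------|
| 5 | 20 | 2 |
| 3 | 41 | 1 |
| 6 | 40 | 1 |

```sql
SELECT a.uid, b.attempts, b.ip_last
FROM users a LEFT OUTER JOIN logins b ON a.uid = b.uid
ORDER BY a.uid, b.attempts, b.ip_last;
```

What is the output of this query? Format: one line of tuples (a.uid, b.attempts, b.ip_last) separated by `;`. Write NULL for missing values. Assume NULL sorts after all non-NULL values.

(1, NULL, NULL); (5, 2, 20); (8, NULL, NULL)

LEFT JOIN keeps every row from `users`; unmatched rows get NULL for `logins`'s columns.
Matching on a.uid = b.uid.
Matched pairs: 1; unmatched a rows kept: 2.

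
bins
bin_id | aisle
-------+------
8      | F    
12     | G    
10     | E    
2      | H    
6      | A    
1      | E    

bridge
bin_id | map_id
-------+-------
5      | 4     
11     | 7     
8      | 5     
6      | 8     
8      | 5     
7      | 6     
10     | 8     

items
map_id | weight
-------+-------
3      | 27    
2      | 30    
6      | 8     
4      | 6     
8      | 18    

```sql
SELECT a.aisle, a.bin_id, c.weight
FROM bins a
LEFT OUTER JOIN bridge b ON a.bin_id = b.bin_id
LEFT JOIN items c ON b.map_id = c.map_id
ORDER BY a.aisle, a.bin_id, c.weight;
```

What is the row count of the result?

7

Step 1 — a LEFT JOIN b on bin_id → 7 row(s).
Then LEFT JOIN `items c` on map_id: each of those 7 rows is kept; rows whose b.map_id has no match in c get NULL for c's columns.
Result: 7 row(s).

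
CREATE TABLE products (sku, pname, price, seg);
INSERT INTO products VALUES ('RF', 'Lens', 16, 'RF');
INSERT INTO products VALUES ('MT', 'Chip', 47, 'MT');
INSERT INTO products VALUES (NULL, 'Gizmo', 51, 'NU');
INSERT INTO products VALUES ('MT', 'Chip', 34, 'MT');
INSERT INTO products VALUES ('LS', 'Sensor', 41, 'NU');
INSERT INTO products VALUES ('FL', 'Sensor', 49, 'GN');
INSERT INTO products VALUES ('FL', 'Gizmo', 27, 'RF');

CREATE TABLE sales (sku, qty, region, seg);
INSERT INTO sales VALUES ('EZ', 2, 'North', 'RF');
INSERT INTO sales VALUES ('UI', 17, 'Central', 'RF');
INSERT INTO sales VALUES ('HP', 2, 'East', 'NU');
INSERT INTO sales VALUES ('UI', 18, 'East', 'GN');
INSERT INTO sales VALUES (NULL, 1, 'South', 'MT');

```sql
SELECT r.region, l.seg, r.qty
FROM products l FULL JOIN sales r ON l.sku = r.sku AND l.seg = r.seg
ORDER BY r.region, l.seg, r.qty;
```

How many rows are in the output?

12

FULL OUTER JOIN keeps every row from both sides; unmatched rows get NULL for the other side's columns.
Matching on l.sku = r.sku AND l.seg = r.seg. A NULL in a compared column never satisfies the condition.
- l row (sku=RF, seg=RF): no match → kept, r columns NULL.
- l row (sku=MT, seg=MT): no match → kept, r columns NULL.
- l row (sku=NULL, seg=NU): no match → kept, r columns NULL.
- l row (sku=MT, seg=MT): no match → kept, r columns NULL.
- l row (sku=LS, seg=NU): no match → kept, r columns NULL.
- l row (sku=FL, seg=GN): no match → kept, r columns NULL.
- l row (sku=FL, seg=RF): no match → kept, r columns NULL.
- 5 row(s) from r found no l partner → padded with NULL.
Total: 0 matched + 12 padded = 12 rows.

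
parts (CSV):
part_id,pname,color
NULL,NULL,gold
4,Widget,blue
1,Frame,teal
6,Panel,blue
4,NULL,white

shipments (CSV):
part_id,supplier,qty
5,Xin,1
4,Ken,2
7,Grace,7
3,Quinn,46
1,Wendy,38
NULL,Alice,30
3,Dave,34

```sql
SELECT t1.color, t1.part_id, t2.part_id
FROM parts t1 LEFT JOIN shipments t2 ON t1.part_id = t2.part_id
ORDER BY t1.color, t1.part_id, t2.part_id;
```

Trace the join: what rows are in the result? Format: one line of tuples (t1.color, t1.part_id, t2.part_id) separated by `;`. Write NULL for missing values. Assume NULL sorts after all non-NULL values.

(blue, 4, 4); (blue, 6, NULL); (gold, NULL, NULL); (teal, 1, 1); (white, 4, 4)

LEFT JOIN keeps every row from `parts`; unmatched rows get NULL for `shipments`'s columns.
Matching on t1.part_id = t2.part_id. A NULL in a compared column never satisfies the condition.
- t1 row (part_id=NULL): no match → kept, t2 columns NULL.
- t1 row (part_id=4): matches 1 t2 row(s) → 1 output row(s).
- t1 row (part_id=1): matches 1 t2 row(s) → 1 output row(s).
- t1 row (part_id=6): no match → kept, t2 columns NULL.
- t1 row (part_id=4): matches 1 t2 row(s) → 1 output row(s).
After projecting and ordering:
t1.color | t1.part_id | t2.part_id
blue | 4 | 4
blue | 6 | NULL
gold | NULL | NULL
teal | 1 | 1
white | 4 | 4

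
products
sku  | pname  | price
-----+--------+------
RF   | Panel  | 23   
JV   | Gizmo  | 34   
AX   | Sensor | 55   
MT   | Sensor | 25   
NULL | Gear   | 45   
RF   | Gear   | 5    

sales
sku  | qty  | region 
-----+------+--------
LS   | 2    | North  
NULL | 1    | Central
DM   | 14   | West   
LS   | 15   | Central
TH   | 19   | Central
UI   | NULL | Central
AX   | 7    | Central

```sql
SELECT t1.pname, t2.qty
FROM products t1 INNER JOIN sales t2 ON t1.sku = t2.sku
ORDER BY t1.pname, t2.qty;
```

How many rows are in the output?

1

INNER JOIN keeps only pairs where the ON condition holds.
Matching on t1.sku = t2.sku. A NULL in a compared column never satisfies the condition.
Matched pairs: 1.
Total: 1 rows.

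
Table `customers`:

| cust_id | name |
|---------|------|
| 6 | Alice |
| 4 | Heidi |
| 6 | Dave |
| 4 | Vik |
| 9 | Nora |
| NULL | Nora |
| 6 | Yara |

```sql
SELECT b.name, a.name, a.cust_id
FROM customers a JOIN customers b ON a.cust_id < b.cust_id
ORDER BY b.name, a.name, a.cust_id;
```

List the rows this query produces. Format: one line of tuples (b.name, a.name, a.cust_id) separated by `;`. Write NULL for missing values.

(Alice, Heidi, 4); (Alice, Vik, 4); (Dave, Heidi, 4); (Dave, Vik, 4); (Nora, Alice, 6); (Nora, Dave, 6); (Nora, Heidi, 4); (Nora, Vik, 4); (Nora, Yara, 6); (Yara, Heidi, 4); (Yara, Vik, 4)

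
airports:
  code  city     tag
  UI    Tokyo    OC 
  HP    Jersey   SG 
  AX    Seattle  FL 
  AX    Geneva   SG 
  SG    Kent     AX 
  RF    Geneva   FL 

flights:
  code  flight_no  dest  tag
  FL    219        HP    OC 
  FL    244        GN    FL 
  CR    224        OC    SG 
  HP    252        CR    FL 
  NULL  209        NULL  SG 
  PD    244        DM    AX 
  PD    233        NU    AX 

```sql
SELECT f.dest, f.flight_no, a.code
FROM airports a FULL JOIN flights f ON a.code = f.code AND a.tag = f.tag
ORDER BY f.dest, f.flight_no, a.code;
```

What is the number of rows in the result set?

13

FULL OUTER JOIN keeps every row from both sides; unmatched rows get NULL for the other side's columns.
Matching on a.code = f.code AND a.tag = f.tag. A NULL in a compared column never satisfies the condition.
- a (code=UI, tag=OC) has no partner → padded with NULL.
- a (code=HP, tag=SG) has no partner → padded with NULL.
- a (code=AX, tag=FL) has no partner → padded with NULL.
- a (code=AX, tag=SG) has no partner → padded with NULL.
- a (code=SG, tag=AX) has no partner → padded with NULL.
- a (code=RF, tag=FL) has no partner → padded with NULL.
- 7 row(s) from f found no a partner → padded with NULL.
Total: 0 matched + 13 padded = 13 rows.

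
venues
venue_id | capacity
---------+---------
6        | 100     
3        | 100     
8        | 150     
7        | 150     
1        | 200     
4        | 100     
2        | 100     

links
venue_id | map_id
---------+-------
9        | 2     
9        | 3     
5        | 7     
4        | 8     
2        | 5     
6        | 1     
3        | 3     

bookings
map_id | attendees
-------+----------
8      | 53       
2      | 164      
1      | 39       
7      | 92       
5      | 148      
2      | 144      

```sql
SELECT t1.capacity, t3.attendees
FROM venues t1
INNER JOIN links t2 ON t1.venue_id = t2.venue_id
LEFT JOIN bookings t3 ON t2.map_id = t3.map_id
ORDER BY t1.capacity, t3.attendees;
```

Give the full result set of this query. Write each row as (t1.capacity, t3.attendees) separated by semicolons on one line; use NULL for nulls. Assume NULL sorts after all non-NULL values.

(100, 39); (100, 53); (100, 148); (100, NULL)

Evaluate left to right. First `venues t1 INNER JOIN links t2` on venue_id: 4 row(s).
Then LEFT JOIN `bookings t3` on map_id: each of those 4 rows is kept; rows whose t2.map_id has no match in t3 get NULL for t3's columns.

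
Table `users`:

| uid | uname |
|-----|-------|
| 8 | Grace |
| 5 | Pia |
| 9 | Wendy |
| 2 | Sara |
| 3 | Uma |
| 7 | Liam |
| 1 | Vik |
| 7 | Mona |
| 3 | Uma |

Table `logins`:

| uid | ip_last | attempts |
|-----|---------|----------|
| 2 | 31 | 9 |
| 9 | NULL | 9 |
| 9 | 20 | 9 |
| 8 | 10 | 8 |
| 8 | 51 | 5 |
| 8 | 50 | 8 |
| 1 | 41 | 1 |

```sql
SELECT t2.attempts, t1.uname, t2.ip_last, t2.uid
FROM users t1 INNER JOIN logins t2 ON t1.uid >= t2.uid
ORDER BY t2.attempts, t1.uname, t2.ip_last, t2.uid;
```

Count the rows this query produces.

25

INNER JOIN keeps only pairs where the ON condition holds.
Matching on t1.uid >= t2.uid.
- uid=8: 5 matching t2 row(s), so 5 row(s) emitted.
- uid=5: 2 matching t2 row(s), so 2 row(s) emitted.
- uid=9: 7 matching t2 row(s), so 7 row(s) emitted.
- uid=2: 2 matching t2 row(s), so 2 row(s) emitted.
- uid=3: 2 matching t2 row(s), so 2 row(s) emitted.
- uid=7: 2 matching t2 row(s), so 2 row(s) emitted.
- uid=1: 1 matching t2 row(s), so 1 row(s) emitted.
- uid=7: 2 matching t2 row(s), so 2 row(s) emitted.
- uid=3: 2 matching t2 row(s), so 2 row(s) emitted.
Total: 25 rows.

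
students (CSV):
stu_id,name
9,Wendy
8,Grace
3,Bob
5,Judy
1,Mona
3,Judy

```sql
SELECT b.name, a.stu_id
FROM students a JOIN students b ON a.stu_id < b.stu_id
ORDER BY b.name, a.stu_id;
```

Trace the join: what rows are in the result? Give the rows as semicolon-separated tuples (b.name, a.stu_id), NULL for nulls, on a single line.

(Bob, 1); (Grace, 1); (Grace, 3); (Grace, 3); (Grace, 5); (Judy, 1); (Judy, 1); (Judy, 3); (Judy, 3); (Wendy, 1); (Wendy, 3); (Wendy, 3); (Wendy, 5); (Wendy, 8)

INNER JOIN keeps only pairs where the ON condition holds.
Matching on a.stu_id < b.stu_id.
- a (stu_id=9) has no partner → excluded.
- a (stu_id=8) pairs with 1 row(s) of b.
- a (stu_id=3) pairs with 3 row(s) of b.
- a (stu_id=5) pairs with 2 row(s) of b.
- a (stu_id=1) pairs with 5 row(s) of b.
- a (stu_id=3) pairs with 3 row(s) of b.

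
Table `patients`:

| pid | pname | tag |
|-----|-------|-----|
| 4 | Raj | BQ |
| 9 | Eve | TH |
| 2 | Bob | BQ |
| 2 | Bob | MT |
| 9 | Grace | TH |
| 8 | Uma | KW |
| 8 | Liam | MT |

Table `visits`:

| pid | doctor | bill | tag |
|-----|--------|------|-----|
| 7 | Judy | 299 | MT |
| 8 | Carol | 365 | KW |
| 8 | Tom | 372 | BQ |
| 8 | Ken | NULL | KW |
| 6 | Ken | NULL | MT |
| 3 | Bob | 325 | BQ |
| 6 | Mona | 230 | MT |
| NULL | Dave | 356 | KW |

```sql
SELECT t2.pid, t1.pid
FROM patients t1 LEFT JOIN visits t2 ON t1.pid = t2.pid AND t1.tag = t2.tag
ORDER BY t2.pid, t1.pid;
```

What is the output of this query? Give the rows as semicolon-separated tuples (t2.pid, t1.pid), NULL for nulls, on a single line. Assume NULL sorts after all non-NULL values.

LEFT JOIN keeps every row from `patients`; unmatched rows get NULL for `visits`'s columns.
Matching on t1.pid = t2.pid AND t1.tag = t2.tag. A NULL in a compared column never satisfies the condition.
- t1 (pid=4, tag=BQ) has no partner → padded with NULL.
- t1 (pid=9, tag=TH) has no partner → padded with NULL.
- t1 (pid=2, tag=BQ) has no partner → padded with NULL.
- t1 (pid=2, tag=MT) has no partner → padded with NULL.
- t1 (pid=9, tag=TH) has no partner → padded with NULL.
- t1 (pid=8, tag=KW) pairs with 2 row(s) of t2.
- t1 (pid=8, tag=MT) has no partner → padded with NULL.
After projecting and ordering:
t2.pid | t1.pid
8 | 8
8 | 8
NULL | 2
NULL | 2
NULL | 4
NULL | 8
NULL | 9
NULL | 9

(8, 8); (8, 8); (NULL, 2); (NULL, 2); (NULL, 4); (NULL, 8); (NULL, 9); (NULL, 9)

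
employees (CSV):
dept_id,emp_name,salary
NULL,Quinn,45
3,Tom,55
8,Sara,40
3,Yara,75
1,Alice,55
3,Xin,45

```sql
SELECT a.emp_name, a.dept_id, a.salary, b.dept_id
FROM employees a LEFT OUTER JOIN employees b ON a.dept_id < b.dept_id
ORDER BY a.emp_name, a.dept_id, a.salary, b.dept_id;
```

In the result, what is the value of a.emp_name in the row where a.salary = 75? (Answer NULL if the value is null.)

Yara

LEFT JOIN keeps every row from `employees a`; unmatched rows get NULL for `employees b`'s columns.
Matching on a.dept_id < b.dept_id. A NULL in a compared column never satisfies the condition.
- dept_id=NULL: no b row matches, row kept with b columns NULL.
- dept_id=3: 1 matching b row(s), so 1 row(s) emitted.
- dept_id=8: no b row matches, row kept with b columns NULL.
- dept_id=3: 1 matching b row(s), so 1 row(s) emitted.
- dept_id=1: 4 matching b row(s), so 4 row(s) emitted.
- dept_id=3: 1 matching b row(s), so 1 row(s) emitted.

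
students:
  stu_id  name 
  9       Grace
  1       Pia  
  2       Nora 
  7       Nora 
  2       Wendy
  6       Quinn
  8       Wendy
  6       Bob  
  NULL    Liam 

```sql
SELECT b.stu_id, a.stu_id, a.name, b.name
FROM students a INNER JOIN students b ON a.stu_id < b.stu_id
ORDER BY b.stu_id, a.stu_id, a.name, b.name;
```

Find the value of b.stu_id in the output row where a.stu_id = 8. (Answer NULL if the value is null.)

9

INNER JOIN keeps only pairs where the ON condition holds.
Matching on a.stu_id < b.stu_id. A NULL in a compared column never satisfies the condition.
- a row (stu_id=9): no match → dropped.
- a row (stu_id=1): matches 7 b row(s) → 7 output row(s).
- a row (stu_id=2): matches 5 b row(s) → 5 output row(s).
- a row (stu_id=7): matches 2 b row(s) → 2 output row(s).
- a row (stu_id=2): matches 5 b row(s) → 5 output row(s).
- a row (stu_id=6): matches 3 b row(s) → 3 output row(s).
- a row (stu_id=8): matches 1 b row(s) → 1 output row(s).
- a row (stu_id=6): matches 3 b row(s) → 3 output row(s).
- a row (stu_id=NULL): no match → dropped.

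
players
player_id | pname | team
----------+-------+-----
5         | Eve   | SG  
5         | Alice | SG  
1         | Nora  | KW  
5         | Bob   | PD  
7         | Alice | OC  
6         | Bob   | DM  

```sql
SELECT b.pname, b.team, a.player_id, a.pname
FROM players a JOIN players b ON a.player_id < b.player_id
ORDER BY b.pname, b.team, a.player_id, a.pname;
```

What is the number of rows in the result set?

12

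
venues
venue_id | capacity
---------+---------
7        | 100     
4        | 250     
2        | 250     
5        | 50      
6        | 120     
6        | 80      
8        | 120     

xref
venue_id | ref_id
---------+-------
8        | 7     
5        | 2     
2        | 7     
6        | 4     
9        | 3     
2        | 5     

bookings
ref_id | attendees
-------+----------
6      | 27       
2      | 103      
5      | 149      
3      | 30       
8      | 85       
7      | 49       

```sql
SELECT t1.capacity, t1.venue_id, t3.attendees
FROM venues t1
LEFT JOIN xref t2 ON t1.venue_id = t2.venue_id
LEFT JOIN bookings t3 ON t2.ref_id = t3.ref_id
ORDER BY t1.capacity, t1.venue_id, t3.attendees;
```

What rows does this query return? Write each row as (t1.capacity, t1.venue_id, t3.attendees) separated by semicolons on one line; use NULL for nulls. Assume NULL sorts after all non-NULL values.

Joins associate left-to-right: venues LEFT JOIN xref on venue_id gives 8 intermediate row(s).
Then LEFT JOIN `bookings t3` on ref_id: each of those 8 rows is kept; rows whose t2.ref_id has no match in t3 get NULL for t3's columns.

(50, 5, 103); (80, 6, NULL); (100, 7, NULL); (120, 6, NULL); (120, 8, 49); (250, 2, 49); (250, 2, 149); (250, 4, NULL)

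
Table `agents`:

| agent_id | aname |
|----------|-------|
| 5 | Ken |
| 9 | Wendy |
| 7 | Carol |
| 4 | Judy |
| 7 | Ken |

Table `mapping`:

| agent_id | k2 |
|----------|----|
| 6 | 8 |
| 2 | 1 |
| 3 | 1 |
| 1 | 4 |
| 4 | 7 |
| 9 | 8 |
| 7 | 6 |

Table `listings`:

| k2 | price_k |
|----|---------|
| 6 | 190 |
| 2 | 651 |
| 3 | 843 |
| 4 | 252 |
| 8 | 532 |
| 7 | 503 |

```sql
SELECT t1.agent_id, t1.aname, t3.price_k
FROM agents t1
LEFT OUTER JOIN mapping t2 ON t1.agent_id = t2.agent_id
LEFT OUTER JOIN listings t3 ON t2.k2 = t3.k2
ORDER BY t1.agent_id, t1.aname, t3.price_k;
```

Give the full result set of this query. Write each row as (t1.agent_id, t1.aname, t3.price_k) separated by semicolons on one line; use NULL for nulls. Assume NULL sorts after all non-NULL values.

(4, Judy, 503); (5, Ken, NULL); (7, Carol, 190); (7, Ken, 190); (9, Wendy, 532)

Joins associate left-to-right: agents LEFT JOIN mapping on agent_id gives 5 intermediate row(s).
Then LEFT JOIN `listings t3` on k2: each of those 5 rows is kept; rows whose t2.k2 has no match in t3 get NULL for t3's columns.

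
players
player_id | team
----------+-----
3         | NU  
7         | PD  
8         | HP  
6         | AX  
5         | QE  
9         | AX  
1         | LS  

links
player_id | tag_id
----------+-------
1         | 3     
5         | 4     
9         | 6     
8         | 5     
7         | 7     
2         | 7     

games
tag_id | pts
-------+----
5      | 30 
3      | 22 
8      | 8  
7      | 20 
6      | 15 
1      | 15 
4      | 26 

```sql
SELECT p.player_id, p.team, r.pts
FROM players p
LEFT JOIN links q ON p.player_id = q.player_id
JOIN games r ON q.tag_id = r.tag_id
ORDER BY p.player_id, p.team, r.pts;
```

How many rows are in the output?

5

Evaluate left to right. First `players p LEFT JOIN links q` on player_id: 7 row(s).
Then INNER JOIN `games r` on tag_id: keep only rows whose q.tag_id appears in r.
Result: 5 row(s).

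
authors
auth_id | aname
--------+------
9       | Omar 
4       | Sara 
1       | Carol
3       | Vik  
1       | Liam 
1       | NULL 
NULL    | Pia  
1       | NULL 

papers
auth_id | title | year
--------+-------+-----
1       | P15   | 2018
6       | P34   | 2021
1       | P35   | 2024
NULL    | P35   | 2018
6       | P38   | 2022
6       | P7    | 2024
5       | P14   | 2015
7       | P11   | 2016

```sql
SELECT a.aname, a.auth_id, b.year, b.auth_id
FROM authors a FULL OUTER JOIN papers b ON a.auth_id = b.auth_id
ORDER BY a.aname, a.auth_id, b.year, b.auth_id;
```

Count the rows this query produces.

18

FULL OUTER JOIN keeps every row from both sides; unmatched rows get NULL for the other side's columns.
Matching on a.auth_id = b.auth_id. A NULL in a compared column never satisfies the condition.
Matched pairs: 8; unmatched a rows kept: 4; unmatched b rows kept: 6.
Total: 8 matched + 10 padded = 18 rows.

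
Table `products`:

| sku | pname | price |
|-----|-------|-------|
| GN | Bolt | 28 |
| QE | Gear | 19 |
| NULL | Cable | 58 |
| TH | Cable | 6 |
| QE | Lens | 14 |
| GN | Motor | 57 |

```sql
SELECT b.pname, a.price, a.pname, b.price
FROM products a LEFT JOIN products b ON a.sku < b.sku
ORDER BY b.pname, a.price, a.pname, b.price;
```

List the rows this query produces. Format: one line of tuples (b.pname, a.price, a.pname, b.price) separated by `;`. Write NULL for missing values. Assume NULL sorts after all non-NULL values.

LEFT JOIN keeps every row from `products a`; unmatched rows get NULL for `products b`'s columns.
Matching on a.sku < b.sku. A NULL in a compared column never satisfies the condition.
- a[0] sku=GN → 3 match(es) in b → 3 row(s).
- a[1] sku=QE → 1 match(es) in b → 1 row(s).
- a[2] sku=NULL → no match; kept with NULLs on the b side.
- a[3] sku=TH → no match; kept with NULLs on the b side.
- a[4] sku=QE → 1 match(es) in b → 1 row(s).
- a[5] sku=GN → 3 match(es) in b → 3 row(s).
After projecting and ordering:
b.pname | a.price | a.pname | b.price
Cable | 14 | Lens | 6
Cable | 19 | Gear | 6
Cable | 28 | Bolt | 6
Cable | 57 | Motor | 6
Gear | 28 | Bolt | 19
Gear | 57 | Motor | 19
Lens | 28 | Bolt | 14
Lens | 57 | Motor | 14
NULL | 6 | Cable | NULL
NULL | 58 | Cable | NULL

(Cable, 14, Lens, 6); (Cable, 19, Gear, 6); (Cable, 28, Bolt, 6); (Cable, 57, Motor, 6); (Gear, 28, Bolt, 19); (Gear, 57, Motor, 19); (Lens, 28, Bolt, 14); (Lens, 57, Motor, 14); (NULL, 6, Cable, NULL); (NULL, 58, Cable, NULL)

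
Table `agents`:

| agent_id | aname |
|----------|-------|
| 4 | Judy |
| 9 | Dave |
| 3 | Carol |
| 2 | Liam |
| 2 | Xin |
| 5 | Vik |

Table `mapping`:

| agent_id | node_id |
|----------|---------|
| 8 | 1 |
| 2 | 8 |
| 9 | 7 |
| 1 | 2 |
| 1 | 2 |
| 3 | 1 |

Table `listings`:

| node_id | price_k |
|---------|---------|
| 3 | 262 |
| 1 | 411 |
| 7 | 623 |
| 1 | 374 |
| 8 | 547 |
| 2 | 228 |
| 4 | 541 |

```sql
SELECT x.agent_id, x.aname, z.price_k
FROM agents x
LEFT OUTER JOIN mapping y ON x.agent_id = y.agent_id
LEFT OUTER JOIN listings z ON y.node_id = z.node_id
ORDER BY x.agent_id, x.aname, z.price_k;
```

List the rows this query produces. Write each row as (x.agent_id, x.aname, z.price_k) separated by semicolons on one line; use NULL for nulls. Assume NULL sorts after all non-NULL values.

(2, Liam, 547); (2, Xin, 547); (3, Carol, 374); (3, Carol, 411); (4, Judy, NULL); (5, Vik, NULL); (9, Dave, 623)

Step 1 — x LEFT JOIN y on agent_id → 6 row(s).
Then LEFT JOIN `listings z` on node_id: each of those 6 rows is kept; rows whose y.node_id has no match in z get NULL for z's columns.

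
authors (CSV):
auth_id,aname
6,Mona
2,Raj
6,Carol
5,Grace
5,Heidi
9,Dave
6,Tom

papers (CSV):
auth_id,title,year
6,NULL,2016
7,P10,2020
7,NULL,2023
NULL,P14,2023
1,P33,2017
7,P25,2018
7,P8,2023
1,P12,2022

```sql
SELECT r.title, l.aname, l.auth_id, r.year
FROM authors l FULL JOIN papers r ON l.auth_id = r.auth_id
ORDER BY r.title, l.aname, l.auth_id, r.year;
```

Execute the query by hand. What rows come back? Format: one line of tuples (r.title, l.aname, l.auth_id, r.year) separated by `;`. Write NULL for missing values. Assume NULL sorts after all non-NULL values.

FULL OUTER JOIN keeps every row from both sides; unmatched rows get NULL for the other side's columns.
Matching on l.auth_id = r.auth_id. A NULL in a compared column never satisfies the condition.
- l row (auth_id=6): matches 1 r row(s) → 1 output row(s).
- l row (auth_id=2): no match → kept, r columns NULL.
- l row (auth_id=6): matches 1 r row(s) → 1 output row(s).
- l row (auth_id=5): no match → kept, r columns NULL.
- l row (auth_id=5): no match → kept, r columns NULL.
- l row (auth_id=9): no match → kept, r columns NULL.
- l row (auth_id=6): matches 1 r row(s) → 1 output row(s).
- 7 r row(s) had no l match → kept, l columns NULL.

(P10, NULL, NULL, 2020); (P12, NULL, NULL, 2022); (P14, NULL, NULL, 2023); (P25, NULL, NULL, 2018); (P33, NULL, NULL, 2017); (P8, NULL, NULL, 2023); (NULL, Carol, 6, 2016); (NULL, Dave, 9, NULL); (NULL, Grace, 5, NULL); (NULL, Heidi, 5, NULL); (NULL, Mona, 6, 2016); (NULL, Raj, 2, NULL); (NULL, Tom, 6, 2016); (NULL, NULL, NULL, 2023)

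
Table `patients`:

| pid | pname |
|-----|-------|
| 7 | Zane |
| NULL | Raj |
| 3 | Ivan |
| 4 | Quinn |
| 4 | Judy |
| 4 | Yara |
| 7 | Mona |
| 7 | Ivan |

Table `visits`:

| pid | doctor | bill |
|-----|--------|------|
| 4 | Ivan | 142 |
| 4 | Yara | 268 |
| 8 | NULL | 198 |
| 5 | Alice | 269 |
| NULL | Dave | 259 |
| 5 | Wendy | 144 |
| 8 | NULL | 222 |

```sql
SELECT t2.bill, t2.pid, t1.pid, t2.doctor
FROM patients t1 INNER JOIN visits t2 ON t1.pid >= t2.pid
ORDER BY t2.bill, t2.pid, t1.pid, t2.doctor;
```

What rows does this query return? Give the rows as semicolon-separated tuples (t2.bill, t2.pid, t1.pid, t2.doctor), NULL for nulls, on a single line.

(142, 4, 4, Ivan); (142, 4, 4, Ivan); (142, 4, 4, Ivan); (142, 4, 7, Ivan); (142, 4, 7, Ivan); (142, 4, 7, Ivan); (144, 5, 7, Wendy); (144, 5, 7, Wendy); (144, 5, 7, Wendy); (268, 4, 4, Yara); (268, 4, 4, Yara); (268, 4, 4, Yara); (268, 4, 7, Yara); (268, 4, 7, Yara); (268, 4, 7, Yara); (269, 5, 7, Alice); (269, 5, 7, Alice); (269, 5, 7, Alice)

INNER JOIN keeps only pairs where the ON condition holds.
Matching on t1.pid >= t2.pid. A NULL in a compared column never satisfies the condition.
- t1 row (pid=7): matches 4 t2 row(s) → 4 output row(s).
- t1 row (pid=NULL): no match → dropped.
- t1 row (pid=3): no match → dropped.
- t1 row (pid=4): matches 2 t2 row(s) → 2 output row(s).
- t1 row (pid=4): matches 2 t2 row(s) → 2 output row(s).
- t1 row (pid=4): matches 2 t2 row(s) → 2 output row(s).
- t1 row (pid=7): matches 4 t2 row(s) → 4 output row(s).
- t1 row (pid=7): matches 4 t2 row(s) → 4 output row(s).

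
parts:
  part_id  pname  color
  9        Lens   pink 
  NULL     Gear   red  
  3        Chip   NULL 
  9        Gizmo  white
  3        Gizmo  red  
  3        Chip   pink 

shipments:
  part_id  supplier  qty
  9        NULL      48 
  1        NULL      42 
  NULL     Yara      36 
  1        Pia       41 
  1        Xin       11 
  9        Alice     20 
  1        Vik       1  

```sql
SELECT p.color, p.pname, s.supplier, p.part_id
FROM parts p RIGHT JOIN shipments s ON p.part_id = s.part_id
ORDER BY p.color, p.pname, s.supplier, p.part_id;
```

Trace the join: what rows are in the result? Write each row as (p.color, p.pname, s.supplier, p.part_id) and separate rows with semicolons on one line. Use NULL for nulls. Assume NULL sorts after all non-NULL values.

RIGHT JOIN keeps every row from `shipments`; unmatched rows get NULL for `parts`'s columns.
Matching on p.part_id = s.part_id. A NULL in a compared column never satisfies the condition.
Matched pairs: 4; unmatched s rows kept: 5.

(pink, Lens, Alice, 9); (pink, Lens, NULL, 9); (white, Gizmo, Alice, 9); (white, Gizmo, NULL, 9); (NULL, NULL, Pia, NULL); (NULL, NULL, Vik, NULL); (NULL, NULL, Xin, NULL); (NULL, NULL, Yara, NULL); (NULL, NULL, NULL, NULL)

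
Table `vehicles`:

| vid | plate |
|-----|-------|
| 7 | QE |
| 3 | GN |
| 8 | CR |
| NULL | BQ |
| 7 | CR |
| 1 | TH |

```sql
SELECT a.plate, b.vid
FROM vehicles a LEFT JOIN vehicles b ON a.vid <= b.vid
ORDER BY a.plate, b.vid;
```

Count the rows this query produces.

LEFT JOIN keeps every row from `vehicles a`; unmatched rows get NULL for `vehicles b`'s columns.
Matching on a.vid <= b.vid. A NULL in a compared column never satisfies the condition.
- a[0] vid=7 → 3 match(es) in b → 3 row(s).
- a[1] vid=3 → 4 match(es) in b → 4 row(s).
- a[2] vid=8 → 1 match(es) in b → 1 row(s).
- a[3] vid=NULL → no match; kept with NULLs on the b side.
- a[4] vid=7 → 3 match(es) in b → 3 row(s).
- a[5] vid=1 → 5 match(es) in b → 5 row(s).
Total: 16 matched + 1 padded = 17 rows.

17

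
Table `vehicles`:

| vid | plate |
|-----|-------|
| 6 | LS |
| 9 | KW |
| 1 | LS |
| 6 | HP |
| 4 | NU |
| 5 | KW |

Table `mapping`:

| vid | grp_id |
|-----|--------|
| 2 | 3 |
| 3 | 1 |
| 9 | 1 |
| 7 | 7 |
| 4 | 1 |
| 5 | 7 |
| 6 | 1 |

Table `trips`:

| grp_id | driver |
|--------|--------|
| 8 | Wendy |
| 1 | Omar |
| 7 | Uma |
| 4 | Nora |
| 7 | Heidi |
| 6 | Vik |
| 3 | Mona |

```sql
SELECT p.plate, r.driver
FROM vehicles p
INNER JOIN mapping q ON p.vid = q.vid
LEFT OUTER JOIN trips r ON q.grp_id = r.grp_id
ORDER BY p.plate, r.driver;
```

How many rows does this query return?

6

Evaluate left to right. First `vehicles p INNER JOIN mapping q` on vid: 5 row(s).
Then LEFT JOIN `trips r` on grp_id: each of those 5 rows is kept; rows whose q.grp_id has no match in r get NULL for r's columns.
Result: 6 row(s).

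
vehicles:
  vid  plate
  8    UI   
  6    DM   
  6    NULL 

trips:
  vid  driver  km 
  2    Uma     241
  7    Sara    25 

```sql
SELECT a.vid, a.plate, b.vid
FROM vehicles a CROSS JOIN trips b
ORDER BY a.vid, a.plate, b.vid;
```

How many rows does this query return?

CROSS JOIN pairs every row of `vehicles` with every row of `trips`: 3 × 2 = 6 rows.

6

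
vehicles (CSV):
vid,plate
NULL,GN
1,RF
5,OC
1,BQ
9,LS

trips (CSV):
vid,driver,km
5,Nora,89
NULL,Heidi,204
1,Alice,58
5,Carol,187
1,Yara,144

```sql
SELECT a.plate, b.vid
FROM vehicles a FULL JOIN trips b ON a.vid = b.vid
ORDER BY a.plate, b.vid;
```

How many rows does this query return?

9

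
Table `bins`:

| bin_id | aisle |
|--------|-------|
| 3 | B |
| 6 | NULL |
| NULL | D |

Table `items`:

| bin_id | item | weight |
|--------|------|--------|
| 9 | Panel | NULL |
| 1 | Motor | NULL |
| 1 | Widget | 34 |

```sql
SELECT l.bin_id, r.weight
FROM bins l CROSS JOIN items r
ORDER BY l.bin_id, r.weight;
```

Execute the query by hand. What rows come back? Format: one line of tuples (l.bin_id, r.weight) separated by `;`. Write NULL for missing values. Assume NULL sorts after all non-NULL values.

(3, 34); (3, NULL); (3, NULL); (6, 34); (6, NULL); (6, NULL); (NULL, 34); (NULL, NULL); (NULL, NULL)

CROSS JOIN pairs every row of `bins` with every row of `items`: 3 × 3 = 9 rows.
After projecting and ordering:
l.bin_id | r.weight
3 | 34
3 | NULL
3 | NULL
6 | 34
6 | NULL
6 | NULL
NULL | 34
NULL | NULL
NULL | NULL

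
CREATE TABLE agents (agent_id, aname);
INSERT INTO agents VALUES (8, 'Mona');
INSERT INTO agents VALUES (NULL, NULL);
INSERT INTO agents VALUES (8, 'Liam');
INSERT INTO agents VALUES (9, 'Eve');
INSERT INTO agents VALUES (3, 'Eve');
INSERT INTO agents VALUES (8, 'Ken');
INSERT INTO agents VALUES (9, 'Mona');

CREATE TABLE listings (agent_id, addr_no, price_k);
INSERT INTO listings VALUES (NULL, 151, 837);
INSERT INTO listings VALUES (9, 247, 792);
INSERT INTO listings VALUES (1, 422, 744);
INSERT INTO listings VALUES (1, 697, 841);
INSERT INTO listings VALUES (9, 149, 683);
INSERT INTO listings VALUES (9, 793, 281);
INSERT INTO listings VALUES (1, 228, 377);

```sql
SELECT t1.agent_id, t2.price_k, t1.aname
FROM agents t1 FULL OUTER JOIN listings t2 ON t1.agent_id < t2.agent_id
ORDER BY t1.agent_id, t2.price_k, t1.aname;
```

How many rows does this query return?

19

FULL OUTER JOIN keeps every row from both sides; unmatched rows get NULL for the other side's columns.
Matching on t1.agent_id < t2.agent_id. A NULL in a compared column never satisfies the condition.
- t1[0] agent_id=8 → 3 match(es) in t2 → 3 row(s).
- t1[1] agent_id=NULL → no match; kept with NULLs on the t2 side.
- t1[2] agent_id=8 → 3 match(es) in t2 → 3 row(s).
- t1[3] agent_id=9 → no match; kept with NULLs on the t2 side.
- t1[4] agent_id=3 → 3 match(es) in t2 → 3 row(s).
- t1[5] agent_id=8 → 3 match(es) in t2 → 3 row(s).
- t1[6] agent_id=9 → no match; kept with NULLs on the t2 side.
- 4 t2 row(s) had no t1 match → kept, t1 columns NULL.
Total: 12 matched + 7 padded = 19 rows.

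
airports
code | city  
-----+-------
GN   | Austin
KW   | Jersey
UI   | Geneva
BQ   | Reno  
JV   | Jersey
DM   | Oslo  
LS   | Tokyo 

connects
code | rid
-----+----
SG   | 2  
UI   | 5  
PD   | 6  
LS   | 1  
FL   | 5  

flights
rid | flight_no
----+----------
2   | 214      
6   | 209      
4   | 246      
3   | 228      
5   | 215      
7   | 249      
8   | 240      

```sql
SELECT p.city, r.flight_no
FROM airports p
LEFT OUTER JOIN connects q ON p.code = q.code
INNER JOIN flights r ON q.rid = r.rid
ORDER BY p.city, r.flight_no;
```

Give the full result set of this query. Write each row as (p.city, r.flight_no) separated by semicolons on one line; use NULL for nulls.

(Geneva, 215)

Step 1 — p LEFT JOIN q on code → 7 row(s).
Then INNER JOIN `flights r` on rid: keep only rows whose q.rid appears in r.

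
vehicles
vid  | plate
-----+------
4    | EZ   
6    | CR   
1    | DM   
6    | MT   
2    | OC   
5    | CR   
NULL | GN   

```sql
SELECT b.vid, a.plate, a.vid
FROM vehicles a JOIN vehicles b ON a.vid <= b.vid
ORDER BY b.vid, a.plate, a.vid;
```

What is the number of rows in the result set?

22

INNER JOIN keeps only pairs where the ON condition holds.
Matching on a.vid <= b.vid. A NULL in a compared column never satisfies the condition.
- a (vid=4) pairs with 4 row(s) of b.
- a (vid=6) pairs with 2 row(s) of b.
- a (vid=1) pairs with 6 row(s) of b.
- a (vid=6) pairs with 2 row(s) of b.
- a (vid=2) pairs with 5 row(s) of b.
- a (vid=5) pairs with 3 row(s) of b.
- a (vid=NULL) has no partner → excluded.
Total: 22 rows.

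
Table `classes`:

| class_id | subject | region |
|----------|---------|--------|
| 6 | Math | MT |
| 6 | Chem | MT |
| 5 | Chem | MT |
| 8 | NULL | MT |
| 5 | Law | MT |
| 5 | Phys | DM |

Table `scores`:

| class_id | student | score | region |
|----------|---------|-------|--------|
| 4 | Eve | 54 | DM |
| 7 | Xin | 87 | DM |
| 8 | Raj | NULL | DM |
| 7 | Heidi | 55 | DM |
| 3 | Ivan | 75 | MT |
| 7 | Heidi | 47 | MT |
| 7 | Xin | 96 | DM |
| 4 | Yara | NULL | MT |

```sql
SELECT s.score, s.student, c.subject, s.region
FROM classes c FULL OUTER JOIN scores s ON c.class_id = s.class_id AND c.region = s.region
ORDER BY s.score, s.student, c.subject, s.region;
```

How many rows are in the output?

FULL OUTER JOIN keeps every row from both sides; unmatched rows get NULL for the other side's columns.
Matching on c.class_id = s.class_id AND c.region = s.region.
- c[0] class_id=6, region=MT → no match; kept with NULLs on the s side.
- c[1] class_id=6, region=MT → no match; kept with NULLs on the s side.
- c[2] class_id=5, region=MT → no match; kept with NULLs on the s side.
- c[3] class_id=8, region=MT → no match; kept with NULLs on the s side.
- c[4] class_id=5, region=MT → no match; kept with NULLs on the s side.
- c[5] class_id=5, region=DM → no match; kept with NULLs on the s side.
- 8 s row(s) had no c match → kept, c columns NULL.
Total: 0 matched + 14 padded = 14 rows.

14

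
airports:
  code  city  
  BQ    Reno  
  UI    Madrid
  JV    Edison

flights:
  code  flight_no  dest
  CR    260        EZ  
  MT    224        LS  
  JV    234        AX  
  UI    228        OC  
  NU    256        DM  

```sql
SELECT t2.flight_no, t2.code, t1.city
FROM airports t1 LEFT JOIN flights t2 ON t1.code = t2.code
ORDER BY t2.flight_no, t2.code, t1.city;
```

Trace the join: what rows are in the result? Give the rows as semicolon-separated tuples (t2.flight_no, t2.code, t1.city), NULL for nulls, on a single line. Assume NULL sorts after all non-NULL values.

LEFT JOIN keeps every row from `airports`; unmatched rows get NULL for `flights`'s columns.
Matching on t1.code = t2.code.
- t1 (code=BQ) has no partner → padded with NULL.
- t1 (code=UI) pairs with 1 row(s) of t2.
- t1 (code=JV) pairs with 1 row(s) of t2.
After projecting and ordering:
t2.flight_no | t2.code | t1.city
228 | UI | Madrid
234 | JV | Edison
NULL | NULL | Reno

(228, UI, Madrid); (234, JV, Edison); (NULL, NULL, Reno)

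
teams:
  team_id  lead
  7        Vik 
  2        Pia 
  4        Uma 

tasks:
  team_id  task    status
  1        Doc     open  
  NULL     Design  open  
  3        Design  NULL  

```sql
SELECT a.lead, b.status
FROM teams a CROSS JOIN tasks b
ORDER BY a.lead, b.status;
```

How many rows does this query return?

9

CROSS JOIN pairs every row of `teams` with every row of `tasks`: 3 × 3 = 9 rows.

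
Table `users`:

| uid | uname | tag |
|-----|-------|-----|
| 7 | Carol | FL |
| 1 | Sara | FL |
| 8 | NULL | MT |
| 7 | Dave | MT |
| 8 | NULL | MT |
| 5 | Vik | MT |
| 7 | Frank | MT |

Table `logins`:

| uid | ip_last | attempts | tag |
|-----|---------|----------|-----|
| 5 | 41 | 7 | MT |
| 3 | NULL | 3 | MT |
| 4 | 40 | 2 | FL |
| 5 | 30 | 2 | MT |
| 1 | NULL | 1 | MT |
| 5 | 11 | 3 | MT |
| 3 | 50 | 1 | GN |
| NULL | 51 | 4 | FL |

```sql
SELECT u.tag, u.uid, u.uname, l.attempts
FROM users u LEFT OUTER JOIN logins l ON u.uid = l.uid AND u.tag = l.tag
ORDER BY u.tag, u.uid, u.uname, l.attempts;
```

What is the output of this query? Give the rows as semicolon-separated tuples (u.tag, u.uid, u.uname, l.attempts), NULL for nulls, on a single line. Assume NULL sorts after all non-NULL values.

LEFT JOIN keeps every row from `users`; unmatched rows get NULL for `logins`'s columns.
Matching on u.uid = l.uid AND u.tag = l.tag. A NULL in a compared column never satisfies the condition.
Matched pairs: 3; unmatched u rows kept: 6.

(FL, 1, Sara, NULL); (FL, 7, Carol, NULL); (MT, 5, Vik, 2); (MT, 5, Vik, 3); (MT, 5, Vik, 7); (MT, 7, Dave, NULL); (MT, 7, Frank, NULL); (MT, 8, NULL, NULL); (MT, 8, NULL, NULL)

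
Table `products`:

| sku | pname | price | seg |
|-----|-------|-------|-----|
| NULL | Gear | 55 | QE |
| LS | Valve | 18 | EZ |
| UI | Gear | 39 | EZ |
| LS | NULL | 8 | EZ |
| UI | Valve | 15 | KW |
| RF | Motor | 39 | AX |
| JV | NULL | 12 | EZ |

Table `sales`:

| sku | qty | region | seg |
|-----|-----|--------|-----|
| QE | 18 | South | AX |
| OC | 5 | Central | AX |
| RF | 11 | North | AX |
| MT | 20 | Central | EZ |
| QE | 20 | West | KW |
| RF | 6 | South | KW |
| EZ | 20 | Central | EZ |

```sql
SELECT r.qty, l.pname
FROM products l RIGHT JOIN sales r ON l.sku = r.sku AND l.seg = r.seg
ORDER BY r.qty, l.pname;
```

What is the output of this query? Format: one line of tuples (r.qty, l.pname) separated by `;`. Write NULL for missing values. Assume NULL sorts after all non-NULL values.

(5, NULL); (6, NULL); (11, Motor); (18, NULL); (20, NULL); (20, NULL); (20, NULL)

RIGHT JOIN keeps every row from `sales`; unmatched rows get NULL for `products`'s columns.
Matching on l.sku = r.sku AND l.seg = r.seg. A NULL in a compared column never satisfies the condition.
- l row (sku=NULL, seg=QE): no match.
- l row (sku=LS, seg=EZ): no match.
- l row (sku=UI, seg=EZ): no match.
- l row (sku=LS, seg=EZ): no match.
- l row (sku=UI, seg=KW): no match.
- l row (sku=RF, seg=AX): matches 1 r row(s) → 1 output row(s).
- l row (sku=JV, seg=EZ): no match.
- 6 row(s) from r found no l partner → padded with NULL.
After projecting and ordering:
r.qty | l.pname
5 | NULL
6 | NULL
11 | Motor
18 | NULL
20 | NULL
20 | NULL
20 | NULL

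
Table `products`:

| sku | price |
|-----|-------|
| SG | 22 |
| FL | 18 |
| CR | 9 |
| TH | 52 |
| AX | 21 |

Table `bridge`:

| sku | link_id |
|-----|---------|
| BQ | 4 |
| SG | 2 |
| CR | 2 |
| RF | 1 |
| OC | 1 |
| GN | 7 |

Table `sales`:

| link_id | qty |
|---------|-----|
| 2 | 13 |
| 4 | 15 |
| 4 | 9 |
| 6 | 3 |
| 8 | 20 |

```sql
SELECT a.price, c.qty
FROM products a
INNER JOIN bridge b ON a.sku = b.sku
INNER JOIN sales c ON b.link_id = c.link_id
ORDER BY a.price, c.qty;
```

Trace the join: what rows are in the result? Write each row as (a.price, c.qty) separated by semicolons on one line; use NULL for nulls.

(9, 13); (22, 13)

Step 1 — a INNER JOIN b on sku → 2 row(s).
Then INNER JOIN `sales c` on link_id: keep only rows whose b.link_id appears in c.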